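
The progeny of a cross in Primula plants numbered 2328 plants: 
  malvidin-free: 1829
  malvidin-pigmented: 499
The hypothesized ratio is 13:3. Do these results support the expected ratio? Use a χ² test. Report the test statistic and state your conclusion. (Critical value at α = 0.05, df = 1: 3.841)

Under the 13:3 hypothesis (Σ ratio = 16, N = 2328):
  malvidin-free: 2328 × 13/16 = 1891.5
  malvidin-pigmented: 2328 × 3/16 = 436.5
χ² = Σ (O − E)² / E
  malvidin-free: (1829 − 1891.5)² / 1891.5 = 2.0652
  malvidin-pigmented: (499 − 436.5)² / 436.5 = 8.9490
χ² = 2.0652 + 8.9490 = 11.0142 ≈ 11.014
Degrees of freedom = 2 − 1 = 1; critical value at α = 0.05 is 3.841.
Since 11.014 > 3.841, we reject the null hypothesis — the data do not fit the 13:3 ratio.

11.014; not consistent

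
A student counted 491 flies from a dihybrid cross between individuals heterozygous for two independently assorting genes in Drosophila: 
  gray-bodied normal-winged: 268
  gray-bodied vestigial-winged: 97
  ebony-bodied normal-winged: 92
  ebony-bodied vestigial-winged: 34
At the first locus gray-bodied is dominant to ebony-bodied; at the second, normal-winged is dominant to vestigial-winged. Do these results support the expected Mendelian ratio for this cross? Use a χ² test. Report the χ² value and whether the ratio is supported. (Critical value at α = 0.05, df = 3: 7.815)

0.865; consistent

A dihybrid F₂ with independent assortment and complete dominance at both loci gives a 9:3:3:1 phenotypic ratio.
Under the 9:3:3:1 hypothesis (Σ ratio = 16, N = 491):
  gray-bodied normal-winged: 491 × 9/16 = 276.1875
  gray-bodied vestigial-winged: 491 × 3/16 = 92.0625
  ebony-bodied normal-winged: 491 × 3/16 = 92.0625
  ebony-bodied vestigial-winged: 491 × 1/16 = 30.6875
χ² = Σ (O − E)² / E
  gray-bodied normal-winged: (268 − 276.1875)² / 276.1875 = 0.2427
  gray-bodied vestigial-winged: (97 − 92.0625)² / 92.0625 = 0.2648
  ebony-bodied normal-winged: (92 − 92.0625)² / 92.0625 = 0.0000
  ebony-bodied vestigial-winged: (34 − 30.6875)² / 30.6875 = 0.3576
χ² = 0.2427 + 0.2648 + 0.0000 + 0.3576 = 0.8651 ≈ 0.865
Degrees of freedom = 4 − 1 = 3; critical value at α = 0.05 is 7.815.
Since 0.865 < 7.815, we fail to reject the null hypothesis — the data are consistent with the 9:3:3:1 ratio.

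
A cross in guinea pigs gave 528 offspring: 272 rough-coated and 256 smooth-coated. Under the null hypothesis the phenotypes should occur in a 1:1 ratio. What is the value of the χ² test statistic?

0.485

Under the 1:1 hypothesis (Σ ratio = 2, N = 528):
  rough-coated: 528 × 1/2 = 264
  smooth-coated: 528 × 1/2 = 264
χ² = Σ (O − E)² / E
  rough-coated: (272 − 264)² / 264 = 0.2424
  smooth-coated: (256 − 264)² / 264 = 0.2424
χ² = 0.2424 + 0.2424 = 0.4848 ≈ 0.485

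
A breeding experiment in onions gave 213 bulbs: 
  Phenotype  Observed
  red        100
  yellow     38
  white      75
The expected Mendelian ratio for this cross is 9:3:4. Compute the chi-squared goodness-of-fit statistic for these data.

12.254

The 9:3:4 ratio has 16 parts, so with N = 213 the expected counts are:
  red: 213 × 9/16 = 119.8125
  yellow: 213 × 3/16 = 39.9375
  white: 213 × 4/16 = 53.25
χ² = Σ (O − E)² / E
  red: (100 − 119.8125)² / 119.8125 = 3.2762
  yellow: (38 − 39.9375)² / 39.9375 = 0.0940
  white: (75 − 53.25)² / 53.25 = 8.8838
χ² = 3.2762 + 0.0940 + 8.8838 = 12.254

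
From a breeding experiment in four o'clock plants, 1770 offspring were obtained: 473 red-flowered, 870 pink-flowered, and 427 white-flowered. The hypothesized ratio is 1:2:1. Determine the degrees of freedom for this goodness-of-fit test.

A goodness-of-fit test with 3 phenotype classes has df = 3 − 1 = 2.

2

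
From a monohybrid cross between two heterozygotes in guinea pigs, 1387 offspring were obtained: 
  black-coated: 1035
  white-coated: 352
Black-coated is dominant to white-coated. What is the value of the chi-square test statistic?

0.106

For a monohybrid cross between heterozygotes with complete dominance, the expected phenotypic ratio is 3:1.
Under the 3:1 hypothesis (Σ ratio = 4, N = 1387):
  black-coated: 1387 × 3/4 = 1040.25
  white-coated: 1387 × 1/4 = 346.75
χ² = Σ (O − E)² / E
  black-coated: (1035 − 1040.25)² / 1040.25 = 0.0265
  white-coated: (352 − 346.75)² / 346.75 = 0.0795
χ² = 0.0265 + 0.0795 = 0.106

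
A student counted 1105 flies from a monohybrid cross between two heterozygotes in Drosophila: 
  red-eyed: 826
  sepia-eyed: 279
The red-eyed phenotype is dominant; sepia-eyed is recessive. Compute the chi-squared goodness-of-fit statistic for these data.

0.037

For a monohybrid cross between heterozygotes with complete dominance, the expected phenotypic ratio is 3:1.
Expected counts for N = 1105 under a 3:1 ratio (total parts = 4):
  red-eyed: 1105 × 3/4 = 828.75
  sepia-eyed: 1105 × 1/4 = 276.25
χ² = Σ (O − E)² / E
  red-eyed: (826 − 828.75)² / 828.75 = 0.0091
  sepia-eyed: (279 − 276.25)² / 276.25 = 0.0274
χ² = 0.0091 + 0.0274 = 0.0365 ≈ 0.037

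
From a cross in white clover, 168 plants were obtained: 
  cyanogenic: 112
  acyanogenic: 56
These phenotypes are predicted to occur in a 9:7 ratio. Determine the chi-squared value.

7.407

The 9:7 ratio has 16 parts, so with N = 168 the expected counts are:
  cyanogenic: 168 × 9/16 = 94.5
  acyanogenic: 168 × 7/16 = 73.5
χ² = Σ (O − E)² / E
  cyanogenic: (112 − 94.5)² / 94.5 = 3.2407
  acyanogenic: (56 − 73.5)² / 73.5 = 4.1667
χ² = 3.2407 + 4.1667 = 7.4074 ≈ 7.407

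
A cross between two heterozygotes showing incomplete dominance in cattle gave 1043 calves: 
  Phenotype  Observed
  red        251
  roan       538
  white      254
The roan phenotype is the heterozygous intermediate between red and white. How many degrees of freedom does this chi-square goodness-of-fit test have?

2

With incomplete dominance, a heterozygote × heterozygote cross gives a 1:2:1 phenotypic ratio.
A goodness-of-fit test with 3 phenotype classes has df = 3 − 1 = 2.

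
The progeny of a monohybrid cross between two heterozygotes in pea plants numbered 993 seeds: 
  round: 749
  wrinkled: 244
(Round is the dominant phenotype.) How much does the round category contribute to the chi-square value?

For a monohybrid cross between heterozygotes with complete dominance, the expected phenotypic ratio is 3:1.
Under the 3:1 hypothesis (Σ ratio = 4, N = 993):
  round: 993 × 3/4 = 744.75
  wrinkled: 993 × 1/4 = 248.25
Contribution of round: (749 − 744.75)² / 744.75 = 0.0243

0.024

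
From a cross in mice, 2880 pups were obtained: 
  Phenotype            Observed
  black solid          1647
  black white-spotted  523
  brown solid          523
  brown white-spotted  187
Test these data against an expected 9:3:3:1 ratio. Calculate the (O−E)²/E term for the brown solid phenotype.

The 9:3:3:1 ratio has 16 parts, so with N = 2880 the expected counts are:
  black solid: 2880 × 9/16 = 1620
  black white-spotted: 2880 × 3/16 = 540
  brown solid: 2880 × 3/16 = 540
  brown white-spotted: 2880 × 1/16 = 180
Contribution of brown solid: (523 − 540)² / 540 = 0.5352

0.535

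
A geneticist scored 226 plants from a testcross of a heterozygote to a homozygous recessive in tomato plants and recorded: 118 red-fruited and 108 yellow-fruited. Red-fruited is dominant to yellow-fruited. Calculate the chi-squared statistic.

A testcross of a heterozygote (Aa × aa) gives a 1:1 phenotypic ratio.
Expected counts for N = 226 under a 1:1 ratio (total parts = 2):
  red-fruited: 226 × 1/2 = 113
  yellow-fruited: 226 × 1/2 = 113
χ² = Σ (O − E)² / E
  red-fruited: (118 − 113)² / 113 = 0.2212
  yellow-fruited: (108 − 113)² / 113 = 0.2212
χ² = 0.2212 + 0.2212 = 0.4424 ≈ 0.442

0.442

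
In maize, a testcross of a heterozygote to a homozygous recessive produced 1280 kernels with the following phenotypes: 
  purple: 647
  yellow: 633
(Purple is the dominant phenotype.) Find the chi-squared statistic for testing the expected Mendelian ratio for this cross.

A testcross of a heterozygote (Aa × aa) gives a 1:1 phenotypic ratio.
The 1:1 ratio has 2 parts, so with N = 1280 the expected counts are:
  purple: 1280 × 1/2 = 640
  yellow: 1280 × 1/2 = 640
χ² = Σ (O − E)² / E
  purple: (647 − 640)² / 640 = 0.0766
  yellow: (633 − 640)² / 640 = 0.0766
χ² = 0.0766 + 0.0766 = 0.1532 ≈ 0.153

0.153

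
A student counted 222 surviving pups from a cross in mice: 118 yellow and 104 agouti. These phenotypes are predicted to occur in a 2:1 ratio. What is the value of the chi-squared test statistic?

The 2:1 ratio has 3 parts, so with N = 222 the expected counts are:
  yellow: 222 × 2/3 = 148
  agouti: 222 × 1/3 = 74
χ² = Σ (O − E)² / E
  yellow: (118 − 148)² / 148 = 6.0811
  agouti: (104 − 74)² / 74 = 12.1622
χ² = 6.0811 + 12.1622 = 18.2433 ≈ 18.243

18.243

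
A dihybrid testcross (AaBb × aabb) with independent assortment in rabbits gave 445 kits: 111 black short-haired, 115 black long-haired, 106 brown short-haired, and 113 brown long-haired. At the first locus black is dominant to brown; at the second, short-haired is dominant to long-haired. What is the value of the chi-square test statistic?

0.402

A dihybrid testcross with independent assortment gives a 1:1:1:1 ratio.
Under the 1:1:1:1 hypothesis (Σ ratio = 4, N = 445):
  black short-haired: 445 × 1/4 = 111.25
  black long-haired: 445 × 1/4 = 111.25
  brown short-haired: 445 × 1/4 = 111.25
  brown long-haired: 445 × 1/4 = 111.25
χ² = Σ (O − E)² / E
  black short-haired: (111 − 111.25)² / 111.25 = 0.0006
  black long-haired: (115 − 111.25)² / 111.25 = 0.1264
  brown short-haired: (106 − 111.25)² / 111.25 = 0.2478
  brown long-haired: (113 − 111.25)² / 111.25 = 0.0275
χ² = 0.0006 + 0.1264 + 0.2478 + 0.0275 = 0.4023 ≈ 0.402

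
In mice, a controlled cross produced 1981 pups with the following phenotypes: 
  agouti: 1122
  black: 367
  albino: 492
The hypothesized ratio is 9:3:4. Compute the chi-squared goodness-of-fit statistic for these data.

Expected counts for N = 1981 under a 9:3:4 ratio (total parts = 16):
  agouti: 1981 × 9/16 = 1114.3125
  black: 1981 × 3/16 = 371.4375
  albino: 1981 × 4/16 = 495.25
χ² = Σ (O − E)² / E
  agouti: (1122 − 1114.3125)² / 1114.3125 = 0.0530
  black: (367 − 371.4375)² / 371.4375 = 0.0530
  albino: (492 − 495.25)² / 495.25 = 0.0213
χ² = 0.0530 + 0.0530 + 0.0213 = 0.1273 ≈ 0.127

0.127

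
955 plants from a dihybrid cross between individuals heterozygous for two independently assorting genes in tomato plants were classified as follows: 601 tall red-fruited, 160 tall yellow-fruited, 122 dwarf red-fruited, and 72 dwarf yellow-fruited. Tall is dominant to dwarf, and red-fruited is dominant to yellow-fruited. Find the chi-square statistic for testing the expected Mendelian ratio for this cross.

A dihybrid F₂ with independent assortment and complete dominance at both loci gives a 9:3:3:1 phenotypic ratio.
The 9:3:3:1 ratio has 16 parts, so with N = 955 the expected counts are:
  tall red-fruited: 955 × 9/16 = 537.1875
  tall yellow-fruited: 955 × 3/16 = 179.0625
  dwarf red-fruited: 955 × 3/16 = 179.0625
  dwarf yellow-fruited: 955 × 1/16 = 59.6875
χ² = Σ (O − E)² / E
  tall red-fruited: (601 − 537.1875)² / 537.1875 = 7.5803
  tall yellow-fruited: (160 − 179.0625)² / 179.0625 = 2.0293
  dwarf red-fruited: (122 − 179.0625)² / 179.0625 = 18.1843
  dwarf yellow-fruited: (72 − 59.6875)² / 59.6875 = 2.5399
χ² = 7.5803 + 2.0293 + 18.1843 + 2.5399 = 30.3338 ≈ 30.334

30.334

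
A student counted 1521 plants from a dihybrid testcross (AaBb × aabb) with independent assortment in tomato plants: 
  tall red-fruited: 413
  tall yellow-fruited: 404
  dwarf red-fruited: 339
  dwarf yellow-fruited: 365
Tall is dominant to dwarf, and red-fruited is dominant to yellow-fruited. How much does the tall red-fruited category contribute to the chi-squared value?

A dihybrid testcross with independent assortment gives a 1:1:1:1 ratio.
Total ratio parts = 4. Expected numbers out of 1521:
  tall red-fruited: 1521 × 1/4 = 380.25
  tall yellow-fruited: 1521 × 1/4 = 380.25
  dwarf red-fruited: 1521 × 1/4 = 380.25
  dwarf yellow-fruited: 1521 × 1/4 = 380.25
Contribution of tall red-fruited: (413 − 380.25)² / 380.25 = 2.8207

2.821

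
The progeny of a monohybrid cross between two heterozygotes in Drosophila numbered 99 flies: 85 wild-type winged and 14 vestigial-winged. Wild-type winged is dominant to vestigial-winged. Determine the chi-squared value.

For a monohybrid cross between heterozygotes with complete dominance, the expected phenotypic ratio is 3:1.
Total ratio parts = 4. Expected numbers out of 99:
  wild-type winged: 99 × 3/4 = 74.25
  vestigial-winged: 99 × 1/4 = 24.75
χ² = Σ (O − E)² / E
  wild-type winged: (85 − 74.25)² / 74.25 = 1.5564
  vestigial-winged: (14 − 24.75)² / 24.75 = 4.6692
χ² = 1.5564 + 4.6692 = 6.2256 ≈ 6.226

6.226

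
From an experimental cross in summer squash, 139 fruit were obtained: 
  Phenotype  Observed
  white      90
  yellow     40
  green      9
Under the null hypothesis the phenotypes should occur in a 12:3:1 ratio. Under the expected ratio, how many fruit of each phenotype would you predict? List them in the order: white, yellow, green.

Under the 12:3:1 hypothesis (Σ ratio = 16, N = 139):
  white: 139 × 12/16 = 104.25
  yellow: 139 × 3/16 = 26.0625
  green: 139 × 1/16 = 8.6875

104.25, 26.0625, 8.6875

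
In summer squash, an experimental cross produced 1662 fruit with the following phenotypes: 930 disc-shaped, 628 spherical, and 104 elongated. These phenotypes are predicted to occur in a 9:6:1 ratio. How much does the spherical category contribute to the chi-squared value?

0.036

The 9:6:1 ratio has 16 parts, so with N = 1662 the expected counts are:
  disc-shaped: 1662 × 9/16 = 934.875
  spherical: 1662 × 6/16 = 623.25
  elongated: 1662 × 1/16 = 103.875
Contribution of spherical: (628 − 623.25)² / 623.25 = 0.0362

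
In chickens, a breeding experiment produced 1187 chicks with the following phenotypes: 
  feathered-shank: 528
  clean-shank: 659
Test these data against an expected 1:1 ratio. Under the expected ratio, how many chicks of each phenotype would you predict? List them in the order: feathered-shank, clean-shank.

593.5, 593.5

Expected counts for N = 1187 under a 1:1 ratio (total parts = 2):
  feathered-shank: 1187 × 1/2 = 593.5
  clean-shank: 1187 × 1/2 = 593.5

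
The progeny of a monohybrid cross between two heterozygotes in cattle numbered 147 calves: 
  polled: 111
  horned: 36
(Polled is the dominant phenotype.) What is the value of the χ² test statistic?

For a monohybrid cross between heterozygotes with complete dominance, the expected phenotypic ratio is 3:1.
Expected counts for N = 147 under a 3:1 ratio (total parts = 4):
  polled: 147 × 3/4 = 110.25
  horned: 147 × 1/4 = 36.75
χ² = Σ (O − E)² / E
  polled: (111 − 110.25)² / 110.25 = 0.0051
  horned: (36 − 36.75)² / 36.75 = 0.0153
χ² = 0.0051 + 0.0153 = 0.0204 ≈ 0.020

0.020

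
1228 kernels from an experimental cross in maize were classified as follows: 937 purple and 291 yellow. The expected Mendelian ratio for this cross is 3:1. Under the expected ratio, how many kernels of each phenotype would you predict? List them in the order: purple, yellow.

Expected counts for N = 1228 under a 3:1 ratio (total parts = 4):
  purple: 1228 × 3/4 = 921
  yellow: 1228 × 1/4 = 307

921, 307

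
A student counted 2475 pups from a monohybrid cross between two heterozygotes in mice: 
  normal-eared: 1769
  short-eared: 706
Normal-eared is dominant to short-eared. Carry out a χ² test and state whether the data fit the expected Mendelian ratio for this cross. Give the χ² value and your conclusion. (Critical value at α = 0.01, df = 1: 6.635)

16.404; not consistent

For a monohybrid cross between heterozygotes with complete dominance, the expected phenotypic ratio is 3:1.
Under the 3:1 hypothesis (Σ ratio = 4, N = 2475):
  normal-eared: 2475 × 3/4 = 1856.25
  short-eared: 2475 × 1/4 = 618.75
χ² = Σ (O − E)² / E
  normal-eared: (1769 − 1856.25)² / 1856.25 = 4.1010
  short-eared: (706 − 618.75)² / 618.75 = 12.3031
χ² = 4.1010 + 12.3031 = 16.4041 ≈ 16.404
Degrees of freedom = 2 − 1 = 1; critical value at α = 0.01 is 6.635.
Since 16.404 > 6.635, we reject the null hypothesis — the data do not fit the 3:1 ratio.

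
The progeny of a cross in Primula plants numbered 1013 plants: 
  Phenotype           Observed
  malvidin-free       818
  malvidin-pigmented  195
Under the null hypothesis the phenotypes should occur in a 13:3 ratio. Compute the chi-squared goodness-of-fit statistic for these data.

The 13:3 ratio has 16 parts, so with N = 1013 the expected counts are:
  malvidin-free: 1013 × 13/16 = 823.0625
  malvidin-pigmented: 1013 × 3/16 = 189.9375
χ² = Σ (O − E)² / E
  malvidin-free: (818 − 823.0625)² / 823.0625 = 0.0311
  malvidin-pigmented: (195 − 189.9375)² / 189.9375 = 0.1349
χ² = 0.0311 + 0.1349 = 0.166

0.166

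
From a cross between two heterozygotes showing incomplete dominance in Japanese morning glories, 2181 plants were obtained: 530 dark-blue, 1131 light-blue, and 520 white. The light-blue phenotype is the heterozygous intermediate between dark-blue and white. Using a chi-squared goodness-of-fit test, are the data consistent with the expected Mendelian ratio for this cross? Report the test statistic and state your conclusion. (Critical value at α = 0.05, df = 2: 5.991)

3.100; consistent

With incomplete dominance, a heterozygote × heterozygote cross gives a 1:2:1 phenotypic ratio.
The 1:2:1 ratio has 4 parts, so with N = 2181 the expected counts are:
  dark-blue: 2181 × 1/4 = 545.25
  light-blue: 2181 × 2/4 = 1090.5
  white: 2181 × 1/4 = 545.25
χ² = Σ (O − E)² / E
  dark-blue: (530 − 545.25)² / 545.25 = 0.4265
  light-blue: (1131 − 1090.5)² / 1090.5 = 1.5041
  white: (520 − 545.25)² / 545.25 = 1.1693
χ² = 0.4265 + 1.5041 + 1.1693 = 3.0999 ≈ 3.100
Degrees of freedom = 3 − 1 = 2; critical value at α = 0.05 is 5.991.
Since 3.100 < 5.991, we fail to reject the null hypothesis — the data are consistent with the 1:2:1 ratio.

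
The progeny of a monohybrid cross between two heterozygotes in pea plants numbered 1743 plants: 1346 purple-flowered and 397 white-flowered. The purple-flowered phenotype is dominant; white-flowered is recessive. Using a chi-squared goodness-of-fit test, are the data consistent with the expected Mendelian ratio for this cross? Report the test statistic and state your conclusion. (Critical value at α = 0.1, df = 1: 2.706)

For a monohybrid cross between heterozygotes with complete dominance, the expected phenotypic ratio is 3:1.
Under the 3:1 hypothesis (Σ ratio = 4, N = 1743):
  purple-flowered: 1743 × 3/4 = 1307.25
  white-flowered: 1743 × 1/4 = 435.75
χ² = Σ (O − E)² / E
  purple-flowered: (1346 − 1307.25)² / 1307.25 = 1.1486
  white-flowered: (397 − 435.75)² / 435.75 = 3.4459
χ² = 1.1486 + 3.4459 = 4.5945 ≈ 4.595
Degrees of freedom = 2 − 1 = 1; critical value at α = 0.1 is 2.706.
Since 4.595 > 2.706, we reject the null hypothesis — the data do not fit the 3:1 ratio.

4.595; not consistent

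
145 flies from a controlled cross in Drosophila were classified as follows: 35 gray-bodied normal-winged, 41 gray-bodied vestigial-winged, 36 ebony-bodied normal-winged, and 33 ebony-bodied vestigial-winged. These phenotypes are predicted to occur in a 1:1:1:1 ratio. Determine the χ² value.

0.959

Total ratio parts = 4. Expected numbers out of 145:
  gray-bodied normal-winged: 145 × 1/4 = 36.25
  gray-bodied vestigial-winged: 145 × 1/4 = 36.25
  ebony-bodied normal-winged: 145 × 1/4 = 36.25
  ebony-bodied vestigial-winged: 145 × 1/4 = 36.25
χ² = Σ (O − E)² / E
  gray-bodied normal-winged: (35 − 36.25)² / 36.25 = 0.0431
  gray-bodied vestigial-winged: (41 − 36.25)² / 36.25 = 0.6224
  ebony-bodied normal-winged: (36 − 36.25)² / 36.25 = 0.0017
  ebony-bodied vestigial-winged: (33 − 36.25)² / 36.25 = 0.2914
χ² = 0.0431 + 0.6224 + 0.0017 + 0.2914 = 0.9586 ≈ 0.959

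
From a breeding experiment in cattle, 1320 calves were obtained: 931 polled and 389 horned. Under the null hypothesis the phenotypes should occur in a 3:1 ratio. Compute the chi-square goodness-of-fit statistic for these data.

14.065

Under the 3:1 hypothesis (Σ ratio = 4, N = 1320):
  polled: 1320 × 3/4 = 990
  horned: 1320 × 1/4 = 330
χ² = Σ (O − E)² / E
  polled: (931 − 990)² / 990 = 3.5162
  horned: (389 − 330)² / 330 = 10.5485
χ² = 3.5162 + 10.5485 = 14.0647 ≈ 14.065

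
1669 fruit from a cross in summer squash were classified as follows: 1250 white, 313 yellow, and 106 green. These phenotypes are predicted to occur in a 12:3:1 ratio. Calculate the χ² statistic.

0.030

Total ratio parts = 16. Expected numbers out of 1669:
  white: 1669 × 12/16 = 1251.75
  yellow: 1669 × 3/16 = 312.9375
  green: 1669 × 1/16 = 104.3125
χ² = Σ (O − E)² / E
  white: (1250 − 1251.75)² / 1251.75 = 0.0024
  yellow: (313 − 312.9375)² / 312.9375 = 0.0000
  green: (106 − 104.3125)² / 104.3125 = 0.0273
χ² = 0.0024 + 0.0000 + 0.0273 = 0.0297 ≈ 0.030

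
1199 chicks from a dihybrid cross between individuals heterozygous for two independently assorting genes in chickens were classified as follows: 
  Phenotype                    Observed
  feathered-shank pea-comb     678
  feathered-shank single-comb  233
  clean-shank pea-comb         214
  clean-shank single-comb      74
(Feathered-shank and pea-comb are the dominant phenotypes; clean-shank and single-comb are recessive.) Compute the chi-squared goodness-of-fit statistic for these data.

A dihybrid F₂ with independent assortment and complete dominance at both loci gives a 9:3:3:1 phenotypic ratio.
Expected counts for N = 1199 under a 9:3:3:1 ratio (total parts = 16):
  feathered-shank pea-comb: 1199 × 9/16 = 674.4375
  feathered-shank single-comb: 1199 × 3/16 = 224.8125
  clean-shank pea-comb: 1199 × 3/16 = 224.8125
  clean-shank single-comb: 1199 × 1/16 = 74.9375
χ² = Σ (O − E)² / E
  feathered-shank pea-comb: (678 − 674.4375)² / 674.4375 = 0.0188
  feathered-shank single-comb: (233 − 224.8125)² / 224.8125 = 0.2982
  clean-shank pea-comb: (214 − 224.8125)² / 224.8125 = 0.5200
  clean-shank single-comb: (74 − 74.9375)² / 74.9375 = 0.0117
χ² = 0.0188 + 0.2982 + 0.5200 + 0.0117 = 0.8487 ≈ 0.849

0.849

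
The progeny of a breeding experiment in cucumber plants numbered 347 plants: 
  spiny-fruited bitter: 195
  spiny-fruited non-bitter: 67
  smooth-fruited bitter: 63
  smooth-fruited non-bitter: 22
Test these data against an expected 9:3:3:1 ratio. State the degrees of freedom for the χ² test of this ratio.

3

A goodness-of-fit test with 4 phenotype classes has df = 4 − 1 = 3.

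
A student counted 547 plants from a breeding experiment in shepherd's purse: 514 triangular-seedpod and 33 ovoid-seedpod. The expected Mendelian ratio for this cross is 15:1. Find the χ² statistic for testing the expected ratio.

0.044

The 15:1 ratio has 16 parts, so with N = 547 the expected counts are:
  triangular-seedpod: 547 × 15/16 = 512.8125
  ovoid-seedpod: 547 × 1/16 = 34.1875
χ² = Σ (O − E)² / E
  triangular-seedpod: (514 − 512.8125)² / 512.8125 = 0.0027
  ovoid-seedpod: (33 − 34.1875)² / 34.1875 = 0.0412
χ² = 0.0027 + 0.0412 = 0.0439 ≈ 0.044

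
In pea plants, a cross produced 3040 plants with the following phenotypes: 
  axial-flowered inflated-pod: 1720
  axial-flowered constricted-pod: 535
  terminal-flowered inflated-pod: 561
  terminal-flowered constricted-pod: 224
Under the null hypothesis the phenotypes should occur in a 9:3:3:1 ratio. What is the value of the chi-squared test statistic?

Under the 9:3:3:1 hypothesis (Σ ratio = 16, N = 3040):
  axial-flowered inflated-pod: 3040 × 9/16 = 1710
  axial-flowered constricted-pod: 3040 × 3/16 = 570
  terminal-flowered inflated-pod: 3040 × 3/16 = 570
  terminal-flowered constricted-pod: 3040 × 1/16 = 190
χ² = Σ (O − E)² / E
  axial-flowered inflated-pod: (1720 − 1710)² / 1710 = 0.0585
  axial-flowered constricted-pod: (535 − 570)² / 570 = 2.1491
  terminal-flowered inflated-pod: (561 − 570)² / 570 = 0.1421
  terminal-flowered constricted-pod: (224 − 190)² / 190 = 6.0842
χ² = 0.0585 + 2.1491 + 0.1421 + 6.0842 = 8.4339 ≈ 8.434

8.434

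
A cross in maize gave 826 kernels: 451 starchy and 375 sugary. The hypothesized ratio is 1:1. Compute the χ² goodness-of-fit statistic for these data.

6.993

Expected counts for N = 826 under a 1:1 ratio (total parts = 2):
  starchy: 826 × 1/2 = 413
  sugary: 826 × 1/2 = 413
χ² = Σ (O − E)² / E
  starchy: (451 − 413)² / 413 = 3.4964
  sugary: (375 − 413)² / 413 = 3.4964
χ² = 3.4964 + 3.4964 = 6.9928 ≈ 6.993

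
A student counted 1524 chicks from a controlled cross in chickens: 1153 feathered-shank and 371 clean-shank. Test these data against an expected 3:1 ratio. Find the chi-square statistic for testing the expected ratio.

0.350

Under the 3:1 hypothesis (Σ ratio = 4, N = 1524):
  feathered-shank: 1524 × 3/4 = 1143
  clean-shank: 1524 × 1/4 = 381
χ² = Σ (O − E)² / E
  feathered-shank: (1153 − 1143)² / 1143 = 0.0875
  clean-shank: (371 − 381)² / 381 = 0.2625
χ² = 0.0875 + 0.2625 = 0.350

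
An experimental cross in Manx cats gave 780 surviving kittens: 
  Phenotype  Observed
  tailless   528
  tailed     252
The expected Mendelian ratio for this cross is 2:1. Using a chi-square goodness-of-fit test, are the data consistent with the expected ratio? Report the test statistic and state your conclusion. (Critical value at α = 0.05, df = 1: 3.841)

0.369; consistent

Expected counts for N = 780 under a 2:1 ratio (total parts = 3):
  tailless: 780 × 2/3 = 520
  tailed: 780 × 1/3 = 260
χ² = Σ (O − E)² / E
  tailless: (528 − 520)² / 520 = 0.1231
  tailed: (252 − 260)² / 260 = 0.2462
χ² = 0.1231 + 0.2462 = 0.3693 ≈ 0.369
Degrees of freedom = 2 − 1 = 1; critical value at α = 0.05 is 3.841.
Since 0.369 < 3.841, we fail to reject the null hypothesis — the data are consistent with the 2:1 ratio.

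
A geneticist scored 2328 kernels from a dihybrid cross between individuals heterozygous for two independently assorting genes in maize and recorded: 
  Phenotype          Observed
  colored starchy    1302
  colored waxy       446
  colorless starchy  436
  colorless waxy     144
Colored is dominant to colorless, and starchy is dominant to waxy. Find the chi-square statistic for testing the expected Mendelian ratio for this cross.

0.266

A dihybrid F₂ with independent assortment and complete dominance at both loci gives a 9:3:3:1 phenotypic ratio.
Expected counts for N = 2328 under a 9:3:3:1 ratio (total parts = 16):
  colored starchy: 2328 × 9/16 = 1309.5
  colored waxy: 2328 × 3/16 = 436.5
  colorless starchy: 2328 × 3/16 = 436.5
  colorless waxy: 2328 × 1/16 = 145.5
χ² = Σ (O − E)² / E
  colored starchy: (1302 − 1309.5)² / 1309.5 = 0.0430
  colored waxy: (446 − 436.5)² / 436.5 = 0.2068
  colorless starchy: (436 − 436.5)² / 436.5 = 0.0006
  colorless waxy: (144 − 145.5)² / 145.5 = 0.0155
χ² = 0.0430 + 0.2068 + 0.0006 + 0.0155 = 0.2659 ≈ 0.266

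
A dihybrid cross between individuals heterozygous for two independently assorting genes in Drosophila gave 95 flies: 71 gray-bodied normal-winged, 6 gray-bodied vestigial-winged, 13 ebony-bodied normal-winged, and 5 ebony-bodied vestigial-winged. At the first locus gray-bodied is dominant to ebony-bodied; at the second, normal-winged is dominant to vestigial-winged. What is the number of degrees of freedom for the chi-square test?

A dihybrid F₂ with independent assortment and complete dominance at both loci gives a 9:3:3:1 phenotypic ratio.
A goodness-of-fit test with 4 phenotype classes has df = 4 − 1 = 3.

3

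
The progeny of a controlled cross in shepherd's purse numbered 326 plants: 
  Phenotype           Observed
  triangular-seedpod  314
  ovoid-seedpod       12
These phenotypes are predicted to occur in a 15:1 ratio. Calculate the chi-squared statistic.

3.672

The 15:1 ratio has 16 parts, so with N = 326 the expected counts are:
  triangular-seedpod: 326 × 15/16 = 305.625
  ovoid-seedpod: 326 × 1/16 = 20.375
χ² = Σ (O − E)² / E
  triangular-seedpod: (314 − 305.625)² / 305.625 = 0.2295
  ovoid-seedpod: (12 − 20.375)² / 20.375 = 3.4425
χ² = 0.2295 + 3.4425 = 3.672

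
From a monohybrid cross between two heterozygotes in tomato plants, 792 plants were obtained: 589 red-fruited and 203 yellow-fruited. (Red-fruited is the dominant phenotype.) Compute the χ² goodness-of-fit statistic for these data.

For a monohybrid cross between heterozygotes with complete dominance, the expected phenotypic ratio is 3:1.
Under the 3:1 hypothesis (Σ ratio = 4, N = 792):
  red-fruited: 792 × 3/4 = 594
  yellow-fruited: 792 × 1/4 = 198
χ² = Σ (O − E)² / E
  red-fruited: (589 − 594)² / 594 = 0.0421
  yellow-fruited: (203 − 198)² / 198 = 0.1263
χ² = 0.0421 + 0.1263 = 0.1684 ≈ 0.168

0.168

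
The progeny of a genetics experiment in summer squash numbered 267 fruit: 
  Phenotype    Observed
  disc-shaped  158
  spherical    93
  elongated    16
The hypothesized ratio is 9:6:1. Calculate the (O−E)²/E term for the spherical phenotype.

0.507

Total ratio parts = 16. Expected numbers out of 267:
  disc-shaped: 267 × 9/16 = 150.1875
  spherical: 267 × 6/16 = 100.125
  elongated: 267 × 1/16 = 16.6875
Contribution of spherical: (93 − 100.125)² / 100.125 = 0.5070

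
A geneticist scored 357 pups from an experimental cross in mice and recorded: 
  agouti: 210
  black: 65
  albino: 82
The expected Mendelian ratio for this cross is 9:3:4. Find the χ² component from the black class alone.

Expected counts for N = 357 under a 9:3:4 ratio (total parts = 16):
  agouti: 357 × 9/16 = 200.8125
  black: 357 × 3/16 = 66.9375
  albino: 357 × 4/16 = 89.25
Contribution of black: (65 − 66.9375)² / 66.9375 = 0.0561

0.056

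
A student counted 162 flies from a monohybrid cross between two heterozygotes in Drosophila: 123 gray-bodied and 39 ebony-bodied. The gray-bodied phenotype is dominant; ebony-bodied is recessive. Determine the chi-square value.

For a monohybrid cross between heterozygotes with complete dominance, the expected phenotypic ratio is 3:1.
The 3:1 ratio has 4 parts, so with N = 162 the expected counts are:
  gray-bodied: 162 × 3/4 = 121.5
  ebony-bodied: 162 × 1/4 = 40.5
χ² = Σ (O − E)² / E
  gray-bodied: (123 − 121.5)² / 121.5 = 0.0185
  ebony-bodied: (39 − 40.5)² / 40.5 = 0.0556
χ² = 0.0185 + 0.0556 = 0.0741 ≈ 0.074

0.074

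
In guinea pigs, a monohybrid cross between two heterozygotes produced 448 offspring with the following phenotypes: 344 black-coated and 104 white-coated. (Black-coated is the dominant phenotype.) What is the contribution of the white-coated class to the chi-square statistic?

0.571

For a monohybrid cross between heterozygotes with complete dominance, the expected phenotypic ratio is 3:1.
The 3:1 ratio has 4 parts, so with N = 448 the expected counts are:
  black-coated: 448 × 3/4 = 336
  white-coated: 448 × 1/4 = 112
Contribution of white-coated: (104 − 112)² / 112 = 0.5714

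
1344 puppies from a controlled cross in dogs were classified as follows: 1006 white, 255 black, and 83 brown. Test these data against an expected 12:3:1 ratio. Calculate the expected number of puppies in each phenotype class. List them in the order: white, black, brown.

1008, 252, 84

Under the 12:3:1 hypothesis (Σ ratio = 16, N = 1344):
  white: 1344 × 12/16 = 1008
  black: 1344 × 3/16 = 252
  brown: 1344 × 1/16 = 84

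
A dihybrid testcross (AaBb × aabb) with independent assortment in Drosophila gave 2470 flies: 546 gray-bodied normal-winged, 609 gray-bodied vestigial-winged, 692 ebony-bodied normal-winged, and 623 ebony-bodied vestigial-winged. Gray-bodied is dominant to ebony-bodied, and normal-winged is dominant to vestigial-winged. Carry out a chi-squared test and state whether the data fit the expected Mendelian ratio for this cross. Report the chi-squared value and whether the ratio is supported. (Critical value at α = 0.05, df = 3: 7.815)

17.433; not consistent

A dihybrid testcross with independent assortment gives a 1:1:1:1 ratio.
Total ratio parts = 4. Expected numbers out of 2470:
  gray-bodied normal-winged: 2470 × 1/4 = 617.5
  gray-bodied vestigial-winged: 2470 × 1/4 = 617.5
  ebony-bodied normal-winged: 2470 × 1/4 = 617.5
  ebony-bodied vestigial-winged: 2470 × 1/4 = 617.5
χ² = Σ (O − E)² / E
  gray-bodied normal-winged: (546 − 617.5)² / 617.5 = 8.2789
  gray-bodied vestigial-winged: (609 − 617.5)² / 617.5 = 0.1170
  ebony-bodied normal-winged: (692 − 617.5)² / 617.5 = 8.9883
  ebony-bodied vestigial-winged: (623 − 617.5)² / 617.5 = 0.0490
χ² = 8.2789 + 0.1170 + 8.9883 + 0.0490 = 17.4332 ≈ 17.433
Degrees of freedom = 4 − 1 = 3; critical value at α = 0.05 is 7.815.
Since 17.433 > 7.815, we reject the null hypothesis — the data do not fit the 1:1:1:1 ratio.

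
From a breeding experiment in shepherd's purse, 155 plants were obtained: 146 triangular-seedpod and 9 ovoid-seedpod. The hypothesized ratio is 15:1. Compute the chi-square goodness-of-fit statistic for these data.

Total ratio parts = 16. Expected numbers out of 155:
  triangular-seedpod: 155 × 15/16 = 145.3125
  ovoid-seedpod: 155 × 1/16 = 9.6875
χ² = Σ (O − E)² / E
  triangular-seedpod: (146 − 145.3125)² / 145.3125 = 0.0033
  ovoid-seedpod: (9 − 9.6875)² / 9.6875 = 0.0488
χ² = 0.0033 + 0.0488 = 0.0521 ≈ 0.052

0.052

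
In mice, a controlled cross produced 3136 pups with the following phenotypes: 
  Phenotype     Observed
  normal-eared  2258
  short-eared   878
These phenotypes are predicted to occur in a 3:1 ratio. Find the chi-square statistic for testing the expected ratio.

15.027

Under the 3:1 hypothesis (Σ ratio = 4, N = 3136):
  normal-eared: 3136 × 3/4 = 2352
  short-eared: 3136 × 1/4 = 784
χ² = Σ (O − E)² / E
  normal-eared: (2258 − 2352)² / 2352 = 3.7568
  short-eared: (878 − 784)² / 784 = 11.2704
χ² = 3.7568 + 11.2704 = 15.0272 ≈ 15.027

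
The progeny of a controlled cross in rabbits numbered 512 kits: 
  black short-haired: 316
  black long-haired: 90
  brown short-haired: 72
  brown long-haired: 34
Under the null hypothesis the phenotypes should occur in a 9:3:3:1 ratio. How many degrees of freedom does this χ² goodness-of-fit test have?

3

A goodness-of-fit test with 4 phenotype classes has df = 4 − 1 = 3.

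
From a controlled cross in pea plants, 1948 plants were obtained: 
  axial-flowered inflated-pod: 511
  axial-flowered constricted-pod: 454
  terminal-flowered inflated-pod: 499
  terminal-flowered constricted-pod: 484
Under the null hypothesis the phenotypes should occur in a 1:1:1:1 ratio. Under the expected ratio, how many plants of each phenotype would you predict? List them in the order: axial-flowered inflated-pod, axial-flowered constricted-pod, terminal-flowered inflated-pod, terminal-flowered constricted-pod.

Expected counts for N = 1948 under a 1:1:1:1 ratio (total parts = 4):
  axial-flowered inflated-pod: 1948 × 1/4 = 487
  axial-flowered constricted-pod: 1948 × 1/4 = 487
  terminal-flowered inflated-pod: 1948 × 1/4 = 487
  terminal-flowered constricted-pod: 1948 × 1/4 = 487

487, 487, 487, 487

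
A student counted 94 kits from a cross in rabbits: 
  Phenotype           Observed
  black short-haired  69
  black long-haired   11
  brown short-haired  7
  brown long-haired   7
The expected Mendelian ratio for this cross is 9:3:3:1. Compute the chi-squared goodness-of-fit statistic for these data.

14.028

The 9:3:3:1 ratio has 16 parts, so with N = 94 the expected counts are:
  black short-haired: 94 × 9/16 = 52.875
  black long-haired: 94 × 3/16 = 17.625
  brown short-haired: 94 × 3/16 = 17.625
  brown long-haired: 94 × 1/16 = 5.875
χ² = Σ (O − E)² / E
  black short-haired: (69 − 52.875)² / 52.875 = 4.9176
  black long-haired: (11 − 17.625)² / 17.625 = 2.4902
  brown short-haired: (7 − 17.625)² / 17.625 = 6.4051
  brown long-haired: (7 − 5.875)² / 5.875 = 0.2154
χ² = 4.9176 + 2.4902 + 6.4051 + 0.2154 = 14.0283 ≈ 14.028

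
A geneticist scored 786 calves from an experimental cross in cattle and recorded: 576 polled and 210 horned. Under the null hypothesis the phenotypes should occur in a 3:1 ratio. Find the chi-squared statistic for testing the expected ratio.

1.237

Expected counts for N = 786 under a 3:1 ratio (total parts = 4):
  polled: 786 × 3/4 = 589.5
  horned: 786 × 1/4 = 196.5
χ² = Σ (O − E)² / E
  polled: (576 − 589.5)² / 589.5 = 0.3092
  horned: (210 − 196.5)² / 196.5 = 0.9275
χ² = 0.3092 + 0.9275 = 1.2367 ≈ 1.237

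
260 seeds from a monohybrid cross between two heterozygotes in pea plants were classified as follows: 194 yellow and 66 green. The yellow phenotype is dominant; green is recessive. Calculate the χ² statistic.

0.021

For a monohybrid cross between heterozygotes with complete dominance, the expected phenotypic ratio is 3:1.
Expected counts for N = 260 under a 3:1 ratio (total parts = 4):
  yellow: 260 × 3/4 = 195
  green: 260 × 1/4 = 65
χ² = Σ (O − E)² / E
  yellow: (194 − 195)² / 195 = 0.0051
  green: (66 − 65)² / 65 = 0.0154
χ² = 0.0051 + 0.0154 = 0.0205 ≈ 0.021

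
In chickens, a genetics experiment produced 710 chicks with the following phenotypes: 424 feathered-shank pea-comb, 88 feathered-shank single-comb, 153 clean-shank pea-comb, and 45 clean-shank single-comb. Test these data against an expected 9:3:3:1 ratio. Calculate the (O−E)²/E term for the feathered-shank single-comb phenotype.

Expected counts for N = 710 under a 9:3:3:1 ratio (total parts = 16):
  feathered-shank pea-comb: 710 × 9/16 = 399.375
  feathered-shank single-comb: 710 × 3/16 = 133.125
  clean-shank pea-comb: 710 × 3/16 = 133.125
  clean-shank single-comb: 710 × 1/16 = 44.375
Contribution of feathered-shank single-comb: (88 − 133.125)² / 133.125 = 15.2959

15.296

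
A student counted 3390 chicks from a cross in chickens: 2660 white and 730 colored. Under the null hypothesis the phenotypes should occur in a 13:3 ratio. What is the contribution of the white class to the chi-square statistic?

Under the 13:3 hypothesis (Σ ratio = 16, N = 3390):
  white: 3390 × 13/16 = 2754.375
  colored: 3390 × 3/16 = 635.625
Contribution of white: (2660 − 2754.375)² / 2754.375 = 3.2336

3.234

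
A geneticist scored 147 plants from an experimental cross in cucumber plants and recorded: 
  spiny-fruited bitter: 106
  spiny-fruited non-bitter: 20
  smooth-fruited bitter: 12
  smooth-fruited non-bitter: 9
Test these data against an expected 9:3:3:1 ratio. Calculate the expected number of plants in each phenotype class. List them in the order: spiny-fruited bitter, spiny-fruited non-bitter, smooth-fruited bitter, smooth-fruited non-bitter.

82.6875, 27.5625, 27.5625, 9.1875

Expected counts for N = 147 under a 9:3:3:1 ratio (total parts = 16):
  spiny-fruited bitter: 147 × 9/16 = 82.6875
  spiny-fruited non-bitter: 147 × 3/16 = 27.5625
  smooth-fruited bitter: 147 × 3/16 = 27.5625
  smooth-fruited non-bitter: 147 × 1/16 = 9.1875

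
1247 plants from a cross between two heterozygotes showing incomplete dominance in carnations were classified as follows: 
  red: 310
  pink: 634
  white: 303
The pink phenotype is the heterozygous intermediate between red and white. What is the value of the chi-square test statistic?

With incomplete dominance, a heterozygote × heterozygote cross gives a 1:2:1 phenotypic ratio.
Total ratio parts = 4. Expected numbers out of 1247:
  red: 1247 × 1/4 = 311.75
  pink: 1247 × 2/4 = 623.5
  white: 1247 × 1/4 = 311.75
χ² = Σ (O − E)² / E
  red: (310 − 311.75)² / 311.75 = 0.0098
  pink: (634 − 623.5)² / 623.5 = 0.1768
  white: (303 − 311.75)² / 311.75 = 0.2456
χ² = 0.0098 + 0.1768 + 0.2456 = 0.4322 ≈ 0.432

0.432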